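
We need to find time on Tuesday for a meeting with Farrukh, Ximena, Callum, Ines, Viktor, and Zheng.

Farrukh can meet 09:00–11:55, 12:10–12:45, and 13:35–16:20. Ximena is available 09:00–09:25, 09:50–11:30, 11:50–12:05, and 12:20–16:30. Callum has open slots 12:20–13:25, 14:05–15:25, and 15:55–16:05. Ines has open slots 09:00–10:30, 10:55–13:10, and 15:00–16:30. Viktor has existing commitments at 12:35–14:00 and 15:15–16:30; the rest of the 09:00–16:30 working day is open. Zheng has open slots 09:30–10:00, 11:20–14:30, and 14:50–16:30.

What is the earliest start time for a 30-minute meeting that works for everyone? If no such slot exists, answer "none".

none

Viktor free within 09:00–16:30: 09:00–12:35, 14:00–15:15.
Farrukh ∩ Ximena: 09:00–09:25, 09:50–11:30, 11:50–11:55, 12:20–12:45, 13:35–16:20.
Farrukh ∩ Ximena ∩ Callum: 12:20–12:45, 14:05–15:25, 15:55–16:05.
Farrukh ∩ Ximena ∩ Callum ∩ Ines: 12:20–12:45, 15:00–15:25, 15:55–16:05.
Farrukh ∩ Ximena ∩ Callum ∩ Ines ∩ Viktor: 12:20–12:35, 15:00–15:15.
Farrukh ∩ Ximena ∩ Callum ∩ Ines ∩ Viktor ∩ Zheng: 12:20–12:35, 15:00–15:15.
Windows ≥ 30 min: (none).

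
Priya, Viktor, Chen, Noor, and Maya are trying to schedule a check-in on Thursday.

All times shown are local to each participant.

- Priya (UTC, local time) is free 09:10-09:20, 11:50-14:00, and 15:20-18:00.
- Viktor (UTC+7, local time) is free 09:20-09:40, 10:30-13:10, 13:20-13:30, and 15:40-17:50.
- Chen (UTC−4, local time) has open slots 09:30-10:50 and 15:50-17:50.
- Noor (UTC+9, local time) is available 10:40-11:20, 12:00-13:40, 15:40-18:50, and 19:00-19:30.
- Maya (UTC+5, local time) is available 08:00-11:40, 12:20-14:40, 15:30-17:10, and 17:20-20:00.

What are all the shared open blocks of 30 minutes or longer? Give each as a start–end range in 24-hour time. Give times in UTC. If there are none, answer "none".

Priya → UTC: 09:10–09:20, 11:50–14:00, 15:20–18:00.
Viktor → UTC: 02:20–02:40, 03:30–06:10, 06:20–06:30, 08:40–10:50.
Chen → UTC: 13:30–14:50, 19:50–21:50.
Noor → UTC: 01:40–02:20, 03:00–04:40, 06:40–09:50, 10:00–10:30.
Maya → UTC: 03:00–06:40, 07:20–09:40, 10:30–12:10, 12:20–15:00.
Priya ∩ Viktor: 09:10–09:20.
Priya ∩ Viktor ∩ Chen: (none).
Priya ∩ Viktor ∩ Chen ∩ Noor: (none).
Priya ∩ Viktor ∩ Chen ∩ Noor ∩ Maya: (none).
Windows ≥ 30 min: (none).

none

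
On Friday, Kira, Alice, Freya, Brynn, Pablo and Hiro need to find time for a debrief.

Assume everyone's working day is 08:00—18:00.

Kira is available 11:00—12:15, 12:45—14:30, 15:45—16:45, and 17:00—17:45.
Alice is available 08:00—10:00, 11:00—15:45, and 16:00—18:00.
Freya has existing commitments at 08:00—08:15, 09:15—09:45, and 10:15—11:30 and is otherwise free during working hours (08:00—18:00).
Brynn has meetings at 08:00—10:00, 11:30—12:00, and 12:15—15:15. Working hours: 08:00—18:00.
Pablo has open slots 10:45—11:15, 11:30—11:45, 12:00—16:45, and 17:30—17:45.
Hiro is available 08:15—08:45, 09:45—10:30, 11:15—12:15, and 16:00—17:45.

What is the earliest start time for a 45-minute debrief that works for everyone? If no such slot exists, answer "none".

16:00

Freya free within 08:00–18:00: 08:15–09:15, 09:45–10:15, 11:30–18:00.
Brynn free within 08:00–18:00: 10:00–11:30, 12:00–12:15, 15:15–18:00.
Kira ∩ Alice: 11:00–12:15, 12:45–14:30, 16:00–16:45, 17:00–17:45.
Kira ∩ Alice ∩ Freya: 11:30–12:15, 12:45–14:30, 16:00–16:45, 17:00–17:45.
Kira ∩ Alice ∩ Freya ∩ Brynn: 12:00–12:15, 16:00–16:45, 17:00–17:45.
Kira ∩ Alice ∩ Freya ∩ Brynn ∩ Pablo: 12:00–12:15, 16:00–16:45, 17:30–17:45.
Kira ∩ Alice ∩ Freya ∩ Brynn ∩ Pablo ∩ Hiro: 12:00–12:15, 16:00–16:45, 17:30–17:45.
Windows ≥ 45 min: 16:00–16:45.
Earliest such window starts at 16:00.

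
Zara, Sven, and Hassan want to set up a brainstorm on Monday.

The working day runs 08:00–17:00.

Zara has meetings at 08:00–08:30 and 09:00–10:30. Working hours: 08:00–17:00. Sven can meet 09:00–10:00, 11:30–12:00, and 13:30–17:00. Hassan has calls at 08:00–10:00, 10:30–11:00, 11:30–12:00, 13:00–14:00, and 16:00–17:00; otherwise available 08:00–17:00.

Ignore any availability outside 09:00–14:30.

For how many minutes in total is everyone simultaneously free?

Zara free within 08:00–17:00: 08:30–09:00, 10:30–17:00.
Hassan free within 08:00–17:00: 10:00–10:30, 11:00–11:30, 12:00–13:00, 14:00–16:00.
Zara ∩ Sven: 11:30–12:00, 13:30–17:00.
Zara ∩ Sven ∩ Hassan: 14:00–16:00.
Restricted to 09:00–14:30: 14:00–14:30.
Total common minutes: 30.

30 minutes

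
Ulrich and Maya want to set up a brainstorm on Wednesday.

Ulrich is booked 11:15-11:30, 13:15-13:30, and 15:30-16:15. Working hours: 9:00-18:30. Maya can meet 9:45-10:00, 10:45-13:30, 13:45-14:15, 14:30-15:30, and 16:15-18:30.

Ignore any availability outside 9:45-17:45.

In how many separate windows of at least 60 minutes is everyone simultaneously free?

Ulrich free within 09:00–18:30: 09:00–11:15, 11:30–13:15, 13:30–15:30, 16:15–18:30.
Ulrich ∩ Maya: 09:45–10:00, 10:45–11:15, 11:30–13:15, 13:45–14:15, 14:30–15:30, 16:15–18:30.
Restricted to 09:45–17:45: 09:45–10:00, 10:45–11:15, 11:30–13:15, 13:45–14:15, 14:30–15:30, 16:15–17:45.
Windows ≥ 60 min: 11:30–13:15, 14:30–15:30, 16:15–17:45.
That's 3 windows.

3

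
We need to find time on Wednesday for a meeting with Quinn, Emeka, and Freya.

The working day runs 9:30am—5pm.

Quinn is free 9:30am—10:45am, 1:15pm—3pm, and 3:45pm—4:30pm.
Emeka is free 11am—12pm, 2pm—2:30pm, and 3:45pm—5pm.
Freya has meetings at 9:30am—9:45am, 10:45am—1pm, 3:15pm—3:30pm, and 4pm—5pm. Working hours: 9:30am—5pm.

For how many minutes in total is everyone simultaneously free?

Freya free within 09:30–17:00: 09:45–10:45, 13:00–15:15, 15:30–16:00.
Quinn ∩ Emeka: 14:00–14:30, 15:45–16:30.
Quinn ∩ Emeka ∩ Freya: 14:00–14:30, 15:45–16:00.
Total common minutes: 30 + 15 = 45.

45 minutes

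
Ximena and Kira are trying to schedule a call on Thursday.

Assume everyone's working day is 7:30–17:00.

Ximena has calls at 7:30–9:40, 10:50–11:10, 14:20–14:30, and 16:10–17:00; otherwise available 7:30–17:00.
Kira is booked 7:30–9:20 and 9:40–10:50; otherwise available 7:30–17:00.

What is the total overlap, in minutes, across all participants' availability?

Ximena free within 07:30–17:00: 09:40–10:50, 11:10–14:20, 14:30–16:10.
Kira free within 07:30–17:00: 09:20–09:40, 10:50–17:00.
Ximena ∩ Kira: 11:10–14:20, 14:30–16:10.
Total common minutes: 190 + 100 = 290.

290 minutes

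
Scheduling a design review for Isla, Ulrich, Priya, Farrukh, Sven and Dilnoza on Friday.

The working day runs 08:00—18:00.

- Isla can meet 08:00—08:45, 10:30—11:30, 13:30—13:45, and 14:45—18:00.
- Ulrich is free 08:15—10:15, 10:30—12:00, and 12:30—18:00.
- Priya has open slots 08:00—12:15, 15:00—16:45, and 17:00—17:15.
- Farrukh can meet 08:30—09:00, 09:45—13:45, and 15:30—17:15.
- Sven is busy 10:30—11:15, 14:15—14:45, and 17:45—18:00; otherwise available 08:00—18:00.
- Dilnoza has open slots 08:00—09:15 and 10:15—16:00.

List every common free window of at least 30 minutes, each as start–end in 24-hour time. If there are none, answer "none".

Sven free within 08:00–18:00: 08:00–10:30, 11:15–14:15, 14:45–17:45.
Isla ∩ Ulrich: 08:15–08:45, 10:30–11:30, 13:30–13:45, 14:45–18:00.
Isla ∩ Ulrich ∩ Priya: 08:15–08:45, 10:30–11:30, 15:00–16:45, 17:00–17:15.
Isla ∩ Ulrich ∩ Priya ∩ Farrukh: 08:30–08:45, 10:30–11:30, 15:30–16:45, 17:00–17:15.
Isla ∩ Ulrich ∩ Priya ∩ Farrukh ∩ Sven: 08:30–08:45, 11:15–11:30, 15:30–16:45, 17:00–17:15.
Isla ∩ Ulrich ∩ Priya ∩ Farrukh ∩ Sven ∩ Dilnoza: 08:30–08:45, 11:15–11:30, 15:30–16:00.
Windows ≥ 30 min: 15:30–16:00.

15:30–16:00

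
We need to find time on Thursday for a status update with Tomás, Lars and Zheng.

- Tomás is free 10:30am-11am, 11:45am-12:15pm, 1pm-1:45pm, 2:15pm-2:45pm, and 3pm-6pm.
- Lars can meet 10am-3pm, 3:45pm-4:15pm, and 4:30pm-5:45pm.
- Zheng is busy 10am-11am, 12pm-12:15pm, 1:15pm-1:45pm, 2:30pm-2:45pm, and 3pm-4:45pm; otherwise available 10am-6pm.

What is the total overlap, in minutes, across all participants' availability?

105 minutes

Zheng free within 10:00–18:00: 11:00–12:00, 12:15–13:15, 13:45–14:30, 14:45–15:00, 16:45–18:00.
Tomás ∩ Lars: 10:30–11:00, 11:45–12:15, 13:00–13:45, 14:15–14:45, 15:45–16:15, 16:30–17:45.
Tomás ∩ Lars ∩ Zheng: 11:45–12:00, 13:00–13:15, 14:15–14:30, 16:45–17:45.
Total common minutes: 15 + 15 + 15 + 60 = 105.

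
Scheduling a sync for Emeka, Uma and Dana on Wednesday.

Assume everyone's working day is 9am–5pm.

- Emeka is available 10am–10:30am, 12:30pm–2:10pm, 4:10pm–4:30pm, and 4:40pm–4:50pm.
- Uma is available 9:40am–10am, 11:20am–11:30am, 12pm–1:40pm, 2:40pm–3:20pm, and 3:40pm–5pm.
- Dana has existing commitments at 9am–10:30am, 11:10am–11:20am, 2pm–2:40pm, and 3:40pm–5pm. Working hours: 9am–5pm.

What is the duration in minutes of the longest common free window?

70 minutes

Dana free within 09:00–17:00: 10:30–11:10, 11:20–14:00, 14:40–15:40.
Emeka ∩ Uma: 12:30–13:40, 16:10–16:30, 16:40–16:50.
Emeka ∩ Uma ∩ Dana: 12:30–13:40.
Single common window of 70 minutes.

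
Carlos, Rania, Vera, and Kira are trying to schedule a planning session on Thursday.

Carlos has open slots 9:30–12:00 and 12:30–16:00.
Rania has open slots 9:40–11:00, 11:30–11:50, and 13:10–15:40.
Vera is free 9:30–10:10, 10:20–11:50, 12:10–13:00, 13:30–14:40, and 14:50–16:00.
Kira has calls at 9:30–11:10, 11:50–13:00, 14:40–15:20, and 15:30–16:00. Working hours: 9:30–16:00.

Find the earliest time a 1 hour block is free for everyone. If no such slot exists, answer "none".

Kira free within 09:30–16:00: 11:10–11:50, 13:00–14:40, 15:20–15:30.
Carlos ∩ Rania: 09:40–11:00, 11:30–11:50, 13:10–15:40.
Carlos ∩ Rania ∩ Vera: 09:40–10:10, 10:20–11:00, 11:30–11:50, 13:30–14:40, 14:50–15:40.
Carlos ∩ Rania ∩ Vera ∩ Kira: 11:30–11:50, 13:30–14:40, 15:20–15:30.
Windows ≥ 60 min: 13:30–14:40.
Earliest such window starts at 13:30.

13:30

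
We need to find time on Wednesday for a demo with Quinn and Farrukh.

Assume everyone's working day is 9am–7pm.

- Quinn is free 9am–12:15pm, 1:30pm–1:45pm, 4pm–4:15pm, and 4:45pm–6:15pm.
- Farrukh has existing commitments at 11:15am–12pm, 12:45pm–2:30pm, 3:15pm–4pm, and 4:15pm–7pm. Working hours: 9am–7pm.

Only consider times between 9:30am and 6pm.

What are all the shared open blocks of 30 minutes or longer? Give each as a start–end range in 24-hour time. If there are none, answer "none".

Farrukh free within 09:00–19:00: 09:00–11:15, 12:00–12:45, 14:30–15:15, 16:00–16:15.
Quinn ∩ Farrukh: 09:00–11:15, 12:00–12:15, 16:00–16:15.
Restricted to 09:30–18:00: 09:30–11:15, 12:00–12:15, 16:00–16:15.
Windows ≥ 30 min: 09:30–11:15.

09:30–11:15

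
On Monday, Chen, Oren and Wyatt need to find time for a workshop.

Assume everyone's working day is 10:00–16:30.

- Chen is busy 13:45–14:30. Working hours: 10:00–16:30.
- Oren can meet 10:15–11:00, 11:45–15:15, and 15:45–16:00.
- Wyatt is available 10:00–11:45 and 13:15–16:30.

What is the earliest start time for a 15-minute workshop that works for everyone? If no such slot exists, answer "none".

10:15

Chen free within 10:00–16:30: 10:00–13:45, 14:30–16:30.
Chen ∩ Oren: 10:15–11:00, 11:45–13:45, 14:30–15:15, 15:45–16:00.
Chen ∩ Oren ∩ Wyatt: 10:15–11:00, 13:15–13:45, 14:30–15:15, 15:45–16:00.
Windows ≥ 15 min: 10:15–11:00, 13:15–13:45, 14:30–15:15, 15:45–16:00.
Earliest such window starts at 10:15.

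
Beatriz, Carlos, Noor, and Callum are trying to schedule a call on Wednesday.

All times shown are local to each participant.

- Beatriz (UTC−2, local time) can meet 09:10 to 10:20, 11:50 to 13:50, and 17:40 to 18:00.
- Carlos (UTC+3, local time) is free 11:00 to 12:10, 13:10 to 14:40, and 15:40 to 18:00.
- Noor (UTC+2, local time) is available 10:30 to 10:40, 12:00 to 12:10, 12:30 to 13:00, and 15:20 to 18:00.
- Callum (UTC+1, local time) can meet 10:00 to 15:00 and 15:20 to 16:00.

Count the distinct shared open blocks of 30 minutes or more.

Beatriz → UTC: 11:10–12:20, 13:50–15:50, 19:40–20:00.
Carlos → UTC: 08:00–09:10, 10:10–11:40, 12:40–15:00.
Noor → UTC: 08:30–08:40, 10:00–10:10, 10:30–11:00, 13:20–16:00.
Callum → UTC: 09:00–14:00, 14:20–15:00.
Beatriz ∩ Carlos: 11:10–11:40, 13:50–15:00.
Beatriz ∩ Carlos ∩ Noor: 13:50–15:00.
Beatriz ∩ Carlos ∩ Noor ∩ Callum: 13:50–14:00, 14:20–15:00.
Windows ≥ 30 min: 14:20–15:00.
That's 1 window.

1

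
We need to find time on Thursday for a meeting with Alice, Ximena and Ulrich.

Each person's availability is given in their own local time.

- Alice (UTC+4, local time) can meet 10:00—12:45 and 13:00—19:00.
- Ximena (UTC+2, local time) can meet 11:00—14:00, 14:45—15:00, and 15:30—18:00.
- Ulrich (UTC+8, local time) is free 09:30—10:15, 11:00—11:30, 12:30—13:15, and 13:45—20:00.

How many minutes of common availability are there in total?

Alice → UTC: 06:00–08:45, 09:00–15:00.
Ximena → UTC: 09:00–12:00, 12:45–13:00, 13:30–16:00.
Ulrich → UTC: 01:30–02:15, 03:00–03:30, 04:30–05:15, 05:45–12:00.
Alice ∩ Ximena: 09:00–12:00, 12:45–13:00, 13:30–15:00.
Alice ∩ Ximena ∩ Ulrich: 09:00–12:00.
Total common minutes: 180.

180 minutes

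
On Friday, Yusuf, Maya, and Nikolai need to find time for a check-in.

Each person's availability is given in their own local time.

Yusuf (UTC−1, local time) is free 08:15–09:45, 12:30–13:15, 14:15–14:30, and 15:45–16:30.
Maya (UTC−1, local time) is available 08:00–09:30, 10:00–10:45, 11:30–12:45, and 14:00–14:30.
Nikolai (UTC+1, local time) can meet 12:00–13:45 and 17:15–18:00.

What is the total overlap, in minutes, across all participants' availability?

0 minutes

Yusuf → UTC: 09:15–10:45, 13:30–14:15, 15:15–15:30, 16:45–17:30.
Maya → UTC: 09:00–10:30, 11:00–11:45, 12:30–13:45, 15:00–15:30.
Nikolai → UTC: 11:00–12:45, 16:15–17:00.
Yusuf ∩ Maya: 09:15–10:30, 13:30–13:45, 15:15–15:30.
Yusuf ∩ Maya ∩ Nikolai: (none).
Total common minutes: 0.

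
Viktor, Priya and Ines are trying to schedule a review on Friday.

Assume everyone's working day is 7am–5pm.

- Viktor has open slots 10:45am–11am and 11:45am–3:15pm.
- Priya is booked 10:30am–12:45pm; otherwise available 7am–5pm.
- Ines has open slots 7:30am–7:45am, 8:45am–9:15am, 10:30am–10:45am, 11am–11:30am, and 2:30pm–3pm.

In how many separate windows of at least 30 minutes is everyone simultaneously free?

Priya free within 07:00–17:00: 07:00–10:30, 12:45–17:00.
Viktor ∩ Priya: 12:45–15:15.
Viktor ∩ Priya ∩ Ines: 14:30–15:00.
Windows ≥ 30 min: 14:30–15:00.
That's 1 window.

1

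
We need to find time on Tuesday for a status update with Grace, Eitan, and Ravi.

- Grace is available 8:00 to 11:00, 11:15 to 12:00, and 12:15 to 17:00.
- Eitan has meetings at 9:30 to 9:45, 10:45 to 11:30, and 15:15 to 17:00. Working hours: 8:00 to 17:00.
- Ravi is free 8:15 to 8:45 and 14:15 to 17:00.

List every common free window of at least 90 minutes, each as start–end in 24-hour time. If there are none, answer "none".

none

Eitan free within 08:00–17:00: 08:00–09:30, 09:45–10:45, 11:30–15:15.
Grace ∩ Eitan: 08:00–09:30, 09:45–10:45, 11:30–12:00, 12:15–15:15.
Grace ∩ Eitan ∩ Ravi: 08:15–08:45, 14:15–15:15.
Windows ≥ 90 min: (none).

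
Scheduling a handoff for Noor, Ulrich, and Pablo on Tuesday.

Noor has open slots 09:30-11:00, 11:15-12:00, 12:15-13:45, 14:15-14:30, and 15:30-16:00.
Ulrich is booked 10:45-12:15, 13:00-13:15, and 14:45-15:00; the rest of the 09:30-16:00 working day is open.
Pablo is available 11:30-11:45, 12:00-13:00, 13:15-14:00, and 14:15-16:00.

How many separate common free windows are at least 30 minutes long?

3

Ulrich free within 09:30–16:00: 09:30–10:45, 12:15–13:00, 13:15–14:45, 15:00–16:00.
Noor ∩ Ulrich: 09:30–10:45, 12:15–13:00, 13:15–13:45, 14:15–14:30, 15:30–16:00.
Noor ∩ Ulrich ∩ Pablo: 12:15–13:00, 13:15–13:45, 14:15–14:30, 15:30–16:00.
Windows ≥ 30 min: 12:15–13:00, 13:15–13:45, 15:30–16:00.
That's 3 windows.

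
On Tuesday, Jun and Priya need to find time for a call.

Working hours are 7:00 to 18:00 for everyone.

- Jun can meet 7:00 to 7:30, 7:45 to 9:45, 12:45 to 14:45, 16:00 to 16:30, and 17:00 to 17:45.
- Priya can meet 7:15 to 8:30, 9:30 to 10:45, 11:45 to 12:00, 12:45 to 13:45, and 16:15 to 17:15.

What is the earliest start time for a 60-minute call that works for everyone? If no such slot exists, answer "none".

12:45

Jun ∩ Priya: 07:15–07:30, 07:45–08:30, 09:30–09:45, 12:45–13:45, 16:15–16:30, 17:00–17:15.
Windows ≥ 60 min: 12:45–13:45.
Earliest such window starts at 12:45.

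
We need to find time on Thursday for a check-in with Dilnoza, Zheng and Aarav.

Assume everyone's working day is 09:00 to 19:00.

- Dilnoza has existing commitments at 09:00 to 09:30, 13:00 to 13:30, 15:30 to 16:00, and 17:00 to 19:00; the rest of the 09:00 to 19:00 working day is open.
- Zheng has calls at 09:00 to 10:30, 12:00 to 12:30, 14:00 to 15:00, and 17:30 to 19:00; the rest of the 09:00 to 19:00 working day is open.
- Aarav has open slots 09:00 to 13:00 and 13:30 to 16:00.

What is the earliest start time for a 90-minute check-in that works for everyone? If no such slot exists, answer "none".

10:30

Dilnoza free within 09:00–19:00: 09:30–13:00, 13:30–15:30, 16:00–17:00.
Zheng free within 09:00–19:00: 10:30–12:00, 12:30–14:00, 15:00–17:30.
Dilnoza ∩ Zheng: 10:30–12:00, 12:30–13:00, 13:30–14:00, 15:00–15:30, 16:00–17:00.
Dilnoza ∩ Zheng ∩ Aarav: 10:30–12:00, 12:30–13:00, 13:30–14:00, 15:00–15:30.
Windows ≥ 90 min: 10:30–12:00.
Earliest such window starts at 10:30.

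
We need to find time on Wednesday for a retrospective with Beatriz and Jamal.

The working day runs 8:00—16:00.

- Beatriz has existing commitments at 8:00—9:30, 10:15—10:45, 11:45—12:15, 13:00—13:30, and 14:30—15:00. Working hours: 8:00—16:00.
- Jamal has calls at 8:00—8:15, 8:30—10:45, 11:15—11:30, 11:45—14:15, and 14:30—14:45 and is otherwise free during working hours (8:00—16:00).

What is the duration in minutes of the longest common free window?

60 minutes

Beatriz free within 08:00–16:00: 09:30–10:15, 10:45–11:45, 12:15–13:00, 13:30–14:30, 15:00–16:00.
Jamal free within 08:00–16:00: 08:15–08:30, 10:45–11:15, 11:30–11:45, 14:15–14:30, 14:45–16:00.
Beatriz ∩ Jamal: 10:45–11:15, 11:30–11:45, 14:15–14:30, 15:00–16:00.
Common window lengths: 30, 15, 15, 60 min; longest is 60.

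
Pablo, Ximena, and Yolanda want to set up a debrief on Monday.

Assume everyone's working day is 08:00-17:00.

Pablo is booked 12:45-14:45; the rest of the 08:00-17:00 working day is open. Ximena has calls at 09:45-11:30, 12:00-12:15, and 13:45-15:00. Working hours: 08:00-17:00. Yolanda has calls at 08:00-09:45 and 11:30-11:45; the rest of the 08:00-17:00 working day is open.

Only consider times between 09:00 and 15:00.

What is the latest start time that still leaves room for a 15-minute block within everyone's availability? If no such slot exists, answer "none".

12:30

Pablo free within 08:00–17:00: 08:00–12:45, 14:45–17:00.
Ximena free within 08:00–17:00: 08:00–09:45, 11:30–12:00, 12:15–13:45, 15:00–17:00.
Yolanda free within 08:00–17:00: 09:45–11:30, 11:45–17:00.
Pablo ∩ Ximena: 08:00–09:45, 11:30–12:00, 12:15–12:45, 15:00–17:00.
Pablo ∩ Ximena ∩ Yolanda: 11:45–12:00, 12:15–12:45, 15:00–17:00.
Restricted to 09:00–15:00: 11:45–12:00, 12:15–12:45.
Windows ≥ 15 min: 11:45–12:00, 12:15–12:45.
Latest start in the last window 12:15–12:45 is 12:45 − 15 min = 12:30.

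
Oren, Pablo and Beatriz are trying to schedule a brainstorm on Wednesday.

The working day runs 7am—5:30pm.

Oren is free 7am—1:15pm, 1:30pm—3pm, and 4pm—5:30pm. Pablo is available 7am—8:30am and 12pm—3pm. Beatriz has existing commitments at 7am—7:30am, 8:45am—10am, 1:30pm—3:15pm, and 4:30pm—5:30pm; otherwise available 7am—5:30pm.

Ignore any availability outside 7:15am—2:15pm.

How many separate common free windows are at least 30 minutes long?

2

Beatriz free within 07:00–17:30: 07:30–08:45, 10:00–13:30, 15:15–16:30.
Oren ∩ Pablo: 07:00–08:30, 12:00–13:15, 13:30–15:00.
Oren ∩ Pablo ∩ Beatriz: 07:30–08:30, 12:00–13:15.
Restricted to 07:15–14:15: 07:30–08:30, 12:00–13:15.
Windows ≥ 30 min: 07:30–08:30, 12:00–13:15.
That's 2 windows.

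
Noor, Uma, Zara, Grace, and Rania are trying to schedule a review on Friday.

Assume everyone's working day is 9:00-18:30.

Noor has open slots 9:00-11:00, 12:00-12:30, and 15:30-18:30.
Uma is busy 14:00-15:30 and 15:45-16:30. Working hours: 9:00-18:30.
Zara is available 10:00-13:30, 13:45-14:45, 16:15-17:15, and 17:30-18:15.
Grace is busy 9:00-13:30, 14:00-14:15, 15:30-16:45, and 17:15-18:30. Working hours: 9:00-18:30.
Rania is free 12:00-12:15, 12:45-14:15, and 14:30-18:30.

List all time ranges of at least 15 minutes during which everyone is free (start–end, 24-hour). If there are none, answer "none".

16:45–17:15

Uma free within 09:00–18:30: 09:00–14:00, 15:30–15:45, 16:30–18:30.
Grace free within 09:00–18:30: 13:30–14:00, 14:15–15:30, 16:45–17:15.
Noor ∩ Uma: 09:00–11:00, 12:00–12:30, 15:30–15:45, 16:30–18:30.
Noor ∩ Uma ∩ Zara: 10:00–11:00, 12:00–12:30, 16:30–17:15, 17:30–18:15.
Noor ∩ Uma ∩ Zara ∩ Grace: 16:45–17:15.
Noor ∩ Uma ∩ Zara ∩ Grace ∩ Rania: 16:45–17:15.
Windows ≥ 15 min: 16:45–17:15.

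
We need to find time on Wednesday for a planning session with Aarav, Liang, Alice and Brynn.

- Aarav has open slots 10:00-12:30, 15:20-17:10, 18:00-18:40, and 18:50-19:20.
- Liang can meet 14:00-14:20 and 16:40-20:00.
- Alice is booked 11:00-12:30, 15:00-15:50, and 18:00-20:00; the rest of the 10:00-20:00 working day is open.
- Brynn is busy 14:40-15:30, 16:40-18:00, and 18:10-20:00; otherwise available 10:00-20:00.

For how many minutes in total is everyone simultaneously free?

0 minutes

Alice free within 10:00–20:00: 10:00–11:00, 12:30–15:00, 15:50–18:00.
Brynn free within 10:00–20:00: 10:00–14:40, 15:30–16:40, 18:00–18:10.
Aarav ∩ Liang: 16:40–17:10, 18:00–18:40, 18:50–19:20.
Aarav ∩ Liang ∩ Alice: 16:40–17:10.
Aarav ∩ Liang ∩ Alice ∩ Brynn: (none).
Total common minutes: 0.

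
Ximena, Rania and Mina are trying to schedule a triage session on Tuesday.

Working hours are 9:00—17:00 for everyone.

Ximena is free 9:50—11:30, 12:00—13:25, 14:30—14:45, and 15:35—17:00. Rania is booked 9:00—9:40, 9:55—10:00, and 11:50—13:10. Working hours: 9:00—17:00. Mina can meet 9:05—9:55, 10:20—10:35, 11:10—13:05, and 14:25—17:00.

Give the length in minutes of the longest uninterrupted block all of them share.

Rania free within 09:00–17:00: 09:40–09:55, 10:00–11:50, 13:10–17:00.
Ximena ∩ Rania: 09:50–09:55, 10:00–11:30, 13:10–13:25, 14:30–14:45, 15:35–17:00.
Ximena ∩ Rania ∩ Mina: 09:50–09:55, 10:20–10:35, 11:10–11:30, 14:30–14:45, 15:35–17:00.
Common window lengths: 5, 15, 20, 15, 85 min; longest is 85.

85 minutes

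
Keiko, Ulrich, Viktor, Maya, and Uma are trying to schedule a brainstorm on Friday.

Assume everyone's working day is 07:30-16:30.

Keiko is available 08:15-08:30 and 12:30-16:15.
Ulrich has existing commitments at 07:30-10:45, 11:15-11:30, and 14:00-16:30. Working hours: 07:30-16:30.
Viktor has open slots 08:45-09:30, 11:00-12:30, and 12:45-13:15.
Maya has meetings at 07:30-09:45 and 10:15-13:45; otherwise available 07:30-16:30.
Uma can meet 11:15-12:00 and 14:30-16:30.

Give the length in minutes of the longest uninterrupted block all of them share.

Ulrich free within 07:30–16:30: 10:45–11:15, 11:30–14:00.
Maya free within 07:30–16:30: 09:45–10:15, 13:45–16:30.
Keiko ∩ Ulrich: 12:30–14:00.
Keiko ∩ Ulrich ∩ Viktor: 12:45–13:15.
Keiko ∩ Ulrich ∩ Viktor ∩ Maya: (none).
Keiko ∩ Ulrich ∩ Viktor ∩ Maya ∩ Uma: (none).
No common window.

0 minutes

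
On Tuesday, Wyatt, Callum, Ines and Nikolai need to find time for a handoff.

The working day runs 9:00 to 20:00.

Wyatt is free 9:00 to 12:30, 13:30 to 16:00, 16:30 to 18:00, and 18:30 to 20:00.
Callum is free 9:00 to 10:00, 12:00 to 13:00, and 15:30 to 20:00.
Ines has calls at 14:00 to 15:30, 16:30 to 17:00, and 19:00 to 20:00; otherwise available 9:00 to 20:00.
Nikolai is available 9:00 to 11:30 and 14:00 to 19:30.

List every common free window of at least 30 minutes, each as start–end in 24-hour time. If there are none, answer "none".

Ines free within 09:00–20:00: 09:00–14:00, 15:30–16:30, 17:00–19:00.
Wyatt ∩ Callum: 09:00–10:00, 12:00–12:30, 15:30–16:00, 16:30–18:00, 18:30–20:00.
Wyatt ∩ Callum ∩ Ines: 09:00–10:00, 12:00–12:30, 15:30–16:00, 17:00–18:00, 18:30–19:00.
Wyatt ∩ Callum ∩ Ines ∩ Nikolai: 09:00–10:00, 15:30–16:00, 17:00–18:00, 18:30–19:00.
Windows ≥ 30 min: 09:00–10:00, 15:30–16:00, 17:00–18:00, 18:30–19:00.

09:00–10:00, 15:30–16:00, 17:00–18:00, 18:30–19:00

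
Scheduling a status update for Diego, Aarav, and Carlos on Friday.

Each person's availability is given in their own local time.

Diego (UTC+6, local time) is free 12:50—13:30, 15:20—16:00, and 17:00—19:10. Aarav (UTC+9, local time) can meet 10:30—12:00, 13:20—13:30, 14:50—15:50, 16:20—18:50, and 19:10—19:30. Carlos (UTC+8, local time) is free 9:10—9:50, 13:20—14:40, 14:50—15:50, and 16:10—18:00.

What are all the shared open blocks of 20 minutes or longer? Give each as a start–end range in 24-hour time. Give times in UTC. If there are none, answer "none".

09:20–09:50

Diego → UTC: 06:50–07:30, 09:20–10:00, 11:00–13:10.
Aarav → UTC: 01:30–03:00, 04:20–04:30, 05:50–06:50, 07:20–09:50, 10:10–10:30.
Carlos → UTC: 01:10–01:50, 05:20–06:40, 06:50–07:50, 08:10–10:00.
Diego ∩ Aarav: 07:20–07:30, 09:20–09:50.
Diego ∩ Aarav ∩ Carlos: 07:20–07:30, 09:20–09:50.
Windows ≥ 20 min: 09:20–09:50.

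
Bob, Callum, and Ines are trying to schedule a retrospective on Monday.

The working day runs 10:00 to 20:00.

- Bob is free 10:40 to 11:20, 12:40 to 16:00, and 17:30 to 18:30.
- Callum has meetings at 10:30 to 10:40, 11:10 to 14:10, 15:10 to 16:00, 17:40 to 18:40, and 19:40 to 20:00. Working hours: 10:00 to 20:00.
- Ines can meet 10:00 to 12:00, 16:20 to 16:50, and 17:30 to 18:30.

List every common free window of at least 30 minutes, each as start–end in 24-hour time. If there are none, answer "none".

10:40–11:10

Callum free within 10:00–20:00: 10:00–10:30, 10:40–11:10, 14:10–15:10, 16:00–17:40, 18:40–19:40.
Bob ∩ Callum: 10:40–11:10, 14:10–15:10, 17:30–17:40.
Bob ∩ Callum ∩ Ines: 10:40–11:10, 17:30–17:40.
Windows ≥ 30 min: 10:40–11:10.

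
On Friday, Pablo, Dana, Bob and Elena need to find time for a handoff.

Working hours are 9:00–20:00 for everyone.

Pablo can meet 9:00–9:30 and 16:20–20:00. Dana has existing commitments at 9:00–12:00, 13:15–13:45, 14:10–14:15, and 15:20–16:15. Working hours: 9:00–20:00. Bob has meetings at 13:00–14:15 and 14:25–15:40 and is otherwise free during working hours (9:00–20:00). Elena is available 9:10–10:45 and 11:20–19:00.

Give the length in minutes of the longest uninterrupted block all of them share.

160 minutes

Dana free within 09:00–20:00: 12:00–13:15, 13:45–14:10, 14:15–15:20, 16:15–20:00.
Bob free within 09:00–20:00: 09:00–13:00, 14:15–14:25, 15:40–20:00.
Pablo ∩ Dana: 16:20–20:00.
Pablo ∩ Dana ∩ Bob: 16:20–20:00.
Pablo ∩ Dana ∩ Bob ∩ Elena: 16:20–19:00.
Single common window of 160 minutes.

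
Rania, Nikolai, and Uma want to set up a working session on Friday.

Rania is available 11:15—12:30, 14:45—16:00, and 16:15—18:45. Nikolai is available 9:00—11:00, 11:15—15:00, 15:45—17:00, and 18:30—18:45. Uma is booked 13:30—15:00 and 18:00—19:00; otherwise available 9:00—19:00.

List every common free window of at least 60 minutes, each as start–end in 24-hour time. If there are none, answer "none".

11:15–12:30

Uma free within 09:00–19:00: 09:00–13:30, 15:00–18:00.
Rania ∩ Nikolai: 11:15–12:30, 14:45–15:00, 15:45–16:00, 16:15–17:00, 18:30–18:45.
Rania ∩ Nikolai ∩ Uma: 11:15–12:30, 15:45–16:00, 16:15–17:00.
Windows ≥ 60 min: 11:15–12:30.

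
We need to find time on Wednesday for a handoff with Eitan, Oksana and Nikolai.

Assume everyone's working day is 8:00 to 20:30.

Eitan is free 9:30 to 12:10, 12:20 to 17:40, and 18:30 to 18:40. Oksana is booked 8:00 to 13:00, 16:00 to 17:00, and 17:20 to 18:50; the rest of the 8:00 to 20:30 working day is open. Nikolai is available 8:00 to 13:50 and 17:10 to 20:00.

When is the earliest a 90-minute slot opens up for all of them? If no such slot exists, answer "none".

none

Oksana free within 08:00–20:30: 13:00–16:00, 17:00–17:20, 18:50–20:30.
Eitan ∩ Oksana: 13:00–16:00, 17:00–17:20.
Eitan ∩ Oksana ∩ Nikolai: 13:00–13:50, 17:10–17:20.
Windows ≥ 90 min: (none).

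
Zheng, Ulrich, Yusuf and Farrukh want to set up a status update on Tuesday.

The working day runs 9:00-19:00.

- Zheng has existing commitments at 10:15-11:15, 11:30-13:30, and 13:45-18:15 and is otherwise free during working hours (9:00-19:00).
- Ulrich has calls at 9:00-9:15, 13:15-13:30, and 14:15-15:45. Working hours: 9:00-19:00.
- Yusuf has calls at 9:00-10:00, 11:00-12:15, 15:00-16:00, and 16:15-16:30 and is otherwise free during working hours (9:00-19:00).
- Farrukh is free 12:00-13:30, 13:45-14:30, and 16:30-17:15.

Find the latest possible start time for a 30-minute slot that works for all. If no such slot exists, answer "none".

none

Zheng free within 09:00–19:00: 09:00–10:15, 11:15–11:30, 13:30–13:45, 18:15–19:00.
Ulrich free within 09:00–19:00: 09:15–13:15, 13:30–14:15, 15:45–19:00.
Yusuf free within 09:00–19:00: 10:00–11:00, 12:15–15:00, 16:00–16:15, 16:30–19:00.
Zheng ∩ Ulrich: 09:15–10:15, 11:15–11:30, 13:30–13:45, 18:15–19:00.
Zheng ∩ Ulrich ∩ Yusuf: 10:00–10:15, 13:30–13:45, 18:15–19:00.
Zheng ∩ Ulrich ∩ Yusuf ∩ Farrukh: (none).
Windows ≥ 30 min: (none).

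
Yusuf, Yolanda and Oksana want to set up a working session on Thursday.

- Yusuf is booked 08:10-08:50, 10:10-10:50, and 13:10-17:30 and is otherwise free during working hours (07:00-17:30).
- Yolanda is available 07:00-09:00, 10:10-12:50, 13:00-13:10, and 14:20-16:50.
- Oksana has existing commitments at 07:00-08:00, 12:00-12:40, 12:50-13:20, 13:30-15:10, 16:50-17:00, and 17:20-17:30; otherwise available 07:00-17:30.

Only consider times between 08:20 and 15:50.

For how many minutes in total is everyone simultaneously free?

Yusuf free within 07:00–17:30: 07:00–08:10, 08:50–10:10, 10:50–13:10.
Oksana free within 07:00–17:30: 08:00–12:00, 12:40–12:50, 13:20–13:30, 15:10–16:50, 17:00–17:20.
Yusuf ∩ Yolanda: 07:00–08:10, 08:50–09:00, 10:50–12:50, 13:00–13:10.
Yusuf ∩ Yolanda ∩ Oksana: 08:00–08:10, 08:50–09:00, 10:50–12:00, 12:40–12:50.
Restricted to 08:20–15:50: 08:50–09:00, 10:50–12:00, 12:40–12:50.
Total common minutes: 10 + 70 + 10 = 90.

90 minutes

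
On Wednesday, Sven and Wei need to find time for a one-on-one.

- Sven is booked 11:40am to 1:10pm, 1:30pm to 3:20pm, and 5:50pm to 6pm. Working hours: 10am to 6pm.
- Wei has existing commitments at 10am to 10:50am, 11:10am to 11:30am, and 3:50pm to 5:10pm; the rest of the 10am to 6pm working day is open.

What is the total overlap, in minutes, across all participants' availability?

Sven free within 10:00–18:00: 10:00–11:40, 13:10–13:30, 15:20–17:50.
Wei free within 10:00–18:00: 10:50–11:10, 11:30–15:50, 17:10–18:00.
Sven ∩ Wei: 10:50–11:10, 11:30–11:40, 13:10–13:30, 15:20–15:50, 17:10–17:50.
Total common minutes: 20 + 10 + 20 + 30 + 40 = 120.

120 minutes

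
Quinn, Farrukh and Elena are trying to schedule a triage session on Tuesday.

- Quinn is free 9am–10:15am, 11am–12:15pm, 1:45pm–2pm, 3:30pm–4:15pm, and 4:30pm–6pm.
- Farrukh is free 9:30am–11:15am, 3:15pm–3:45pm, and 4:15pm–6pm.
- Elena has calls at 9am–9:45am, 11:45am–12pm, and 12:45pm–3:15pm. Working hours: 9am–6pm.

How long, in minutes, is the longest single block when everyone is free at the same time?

Elena free within 09:00–18:00: 09:45–11:45, 12:00–12:45, 15:15–18:00.
Quinn ∩ Farrukh: 09:30–10:15, 11:00–11:15, 15:30–15:45, 16:30–18:00.
Quinn ∩ Farrukh ∩ Elena: 09:45–10:15, 11:00–11:15, 15:30–15:45, 16:30–18:00.
Common window lengths: 30, 15, 15, 90 min; longest is 90.

90 minutes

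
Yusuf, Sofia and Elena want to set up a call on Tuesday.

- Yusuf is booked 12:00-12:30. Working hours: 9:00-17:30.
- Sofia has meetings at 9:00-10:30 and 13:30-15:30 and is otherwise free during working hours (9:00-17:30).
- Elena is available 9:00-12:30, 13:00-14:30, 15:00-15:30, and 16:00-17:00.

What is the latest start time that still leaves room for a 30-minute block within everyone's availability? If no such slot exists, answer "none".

16:30

Yusuf free within 09:00–17:30: 09:00–12:00, 12:30–17:30.
Sofia free within 09:00–17:30: 10:30–13:30, 15:30–17:30.
Yusuf ∩ Sofia: 10:30–12:00, 12:30–13:30, 15:30–17:30.
Yusuf ∩ Sofia ∩ Elena: 10:30–12:00, 13:00–13:30, 16:00–17:00.
Windows ≥ 30 min: 10:30–12:00, 13:00–13:30, 16:00–17:00.
Latest start in the last window 16:00–17:00 is 17:00 − 30 min = 16:30.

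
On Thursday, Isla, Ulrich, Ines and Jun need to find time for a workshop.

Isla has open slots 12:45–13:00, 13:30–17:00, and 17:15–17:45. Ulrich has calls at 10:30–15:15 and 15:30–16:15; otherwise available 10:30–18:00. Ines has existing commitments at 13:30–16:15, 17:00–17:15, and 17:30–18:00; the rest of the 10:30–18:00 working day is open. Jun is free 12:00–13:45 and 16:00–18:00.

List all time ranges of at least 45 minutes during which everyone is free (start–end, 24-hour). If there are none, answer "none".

16:15–17:00

Ulrich free within 10:30–18:00: 15:15–15:30, 16:15–18:00.
Ines free within 10:30–18:00: 10:30–13:30, 16:15–17:00, 17:15–17:30.
Isla ∩ Ulrich: 15:15–15:30, 16:15–17:00, 17:15–17:45.
Isla ∩ Ulrich ∩ Ines: 16:15–17:00, 17:15–17:30.
Isla ∩ Ulrich ∩ Ines ∩ Jun: 16:15–17:00, 17:15–17:30.
Windows ≥ 45 min: 16:15–17:00.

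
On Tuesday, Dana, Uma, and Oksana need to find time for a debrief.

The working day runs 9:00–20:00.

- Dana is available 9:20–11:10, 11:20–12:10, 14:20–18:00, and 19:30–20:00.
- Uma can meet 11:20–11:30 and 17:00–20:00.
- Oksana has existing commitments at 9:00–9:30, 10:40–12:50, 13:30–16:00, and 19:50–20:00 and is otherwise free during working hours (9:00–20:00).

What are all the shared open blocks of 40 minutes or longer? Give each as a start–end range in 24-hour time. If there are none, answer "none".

17:00–18:00

Oksana free within 09:00–20:00: 09:30–10:40, 12:50–13:30, 16:00–19:50.
Dana ∩ Uma: 11:20–11:30, 17:00–18:00, 19:30–20:00.
Dana ∩ Uma ∩ Oksana: 17:00–18:00, 19:30–19:50.
Windows ≥ 40 min: 17:00–18:00.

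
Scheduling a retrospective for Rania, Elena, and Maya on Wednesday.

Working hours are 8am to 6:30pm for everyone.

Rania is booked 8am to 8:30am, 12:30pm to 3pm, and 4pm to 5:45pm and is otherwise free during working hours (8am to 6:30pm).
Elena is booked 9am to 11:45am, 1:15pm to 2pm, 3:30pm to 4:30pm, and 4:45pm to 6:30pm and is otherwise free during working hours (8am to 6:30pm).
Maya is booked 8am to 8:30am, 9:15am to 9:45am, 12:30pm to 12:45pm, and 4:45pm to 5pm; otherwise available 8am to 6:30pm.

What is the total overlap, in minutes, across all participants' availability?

105 minutes

Rania free within 08:00–18:30: 08:30–12:30, 15:00–16:00, 17:45–18:30.
Elena free within 08:00–18:30: 08:00–09:00, 11:45–13:15, 14:00–15:30, 16:30–16:45.
Maya free within 08:00–18:30: 08:30–09:15, 09:45–12:30, 12:45–16:45, 17:00–18:30.
Rania ∩ Elena: 08:30–09:00, 11:45–12:30, 15:00–15:30.
Rania ∩ Elena ∩ Maya: 08:30–09:00, 11:45–12:30, 15:00–15:30.
Total common minutes: 30 + 45 + 30 = 105.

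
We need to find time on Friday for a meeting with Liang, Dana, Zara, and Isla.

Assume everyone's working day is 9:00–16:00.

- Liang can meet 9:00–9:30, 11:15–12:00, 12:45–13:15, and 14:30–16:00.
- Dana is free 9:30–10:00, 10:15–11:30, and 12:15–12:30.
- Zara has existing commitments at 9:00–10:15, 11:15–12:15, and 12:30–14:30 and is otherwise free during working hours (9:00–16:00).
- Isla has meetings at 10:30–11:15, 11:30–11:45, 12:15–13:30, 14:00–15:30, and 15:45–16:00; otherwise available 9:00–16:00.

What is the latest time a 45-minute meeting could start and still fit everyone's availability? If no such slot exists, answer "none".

none

Zara free within 09:00–16:00: 10:15–11:15, 12:15–12:30, 14:30–16:00.
Isla free within 09:00–16:00: 09:00–10:30, 11:15–11:30, 11:45–12:15, 13:30–14:00, 15:30–15:45.
Liang ∩ Dana: 11:15–11:30.
Liang ∩ Dana ∩ Zara: (none).
Liang ∩ Dana ∩ Zara ∩ Isla: (none).
Windows ≥ 45 min: (none).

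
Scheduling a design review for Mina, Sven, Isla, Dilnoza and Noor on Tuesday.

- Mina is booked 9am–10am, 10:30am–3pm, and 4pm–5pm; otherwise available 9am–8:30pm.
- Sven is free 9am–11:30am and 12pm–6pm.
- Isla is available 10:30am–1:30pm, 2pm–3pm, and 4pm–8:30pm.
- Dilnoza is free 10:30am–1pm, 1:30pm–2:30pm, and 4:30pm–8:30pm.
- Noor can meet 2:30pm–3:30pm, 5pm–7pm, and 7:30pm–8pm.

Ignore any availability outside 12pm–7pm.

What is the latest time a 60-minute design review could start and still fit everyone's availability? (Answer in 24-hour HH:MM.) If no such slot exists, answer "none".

17:00

Mina free within 09:00–20:30: 10:00–10:30, 15:00–16:00, 17:00–20:30.
Mina ∩ Sven: 10:00–10:30, 15:00–16:00, 17:00–18:00.
Mina ∩ Sven ∩ Isla: 17:00–18:00.
Mina ∩ Sven ∩ Isla ∩ Dilnoza: 17:00–18:00.
Mina ∩ Sven ∩ Isla ∩ Dilnoza ∩ Noor: 17:00–18:00.
Restricted to 12:00–19:00: 17:00–18:00.
Windows ≥ 60 min: 17:00–18:00.
Latest start in the last window 17:00–18:00 is 18:00 − 60 min = 17:00.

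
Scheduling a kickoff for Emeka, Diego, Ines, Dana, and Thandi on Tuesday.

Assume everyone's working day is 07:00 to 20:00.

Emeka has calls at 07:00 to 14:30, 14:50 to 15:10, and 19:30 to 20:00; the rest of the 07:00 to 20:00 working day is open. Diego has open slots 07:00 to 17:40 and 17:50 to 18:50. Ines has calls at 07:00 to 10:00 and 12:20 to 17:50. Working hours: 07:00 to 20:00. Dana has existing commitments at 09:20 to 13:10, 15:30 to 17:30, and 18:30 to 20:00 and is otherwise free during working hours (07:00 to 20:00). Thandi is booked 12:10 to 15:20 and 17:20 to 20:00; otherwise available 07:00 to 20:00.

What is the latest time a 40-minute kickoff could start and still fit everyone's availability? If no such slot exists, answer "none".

none

Emeka free within 07:00–20:00: 14:30–14:50, 15:10–19:30.
Ines free within 07:00–20:00: 10:00–12:20, 17:50–20:00.
Dana free within 07:00–20:00: 07:00–09:20, 13:10–15:30, 17:30–18:30.
Thandi free within 07:00–20:00: 07:00–12:10, 15:20–17:20.
Emeka ∩ Diego: 14:30–14:50, 15:10–17:40, 17:50–18:50.
Emeka ∩ Diego ∩ Ines: 17:50–18:50.
Emeka ∩ Diego ∩ Ines ∩ Dana: 17:50–18:30.
Emeka ∩ Diego ∩ Ines ∩ Dana ∩ Thandi: (none).
Windows ≥ 40 min: (none).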